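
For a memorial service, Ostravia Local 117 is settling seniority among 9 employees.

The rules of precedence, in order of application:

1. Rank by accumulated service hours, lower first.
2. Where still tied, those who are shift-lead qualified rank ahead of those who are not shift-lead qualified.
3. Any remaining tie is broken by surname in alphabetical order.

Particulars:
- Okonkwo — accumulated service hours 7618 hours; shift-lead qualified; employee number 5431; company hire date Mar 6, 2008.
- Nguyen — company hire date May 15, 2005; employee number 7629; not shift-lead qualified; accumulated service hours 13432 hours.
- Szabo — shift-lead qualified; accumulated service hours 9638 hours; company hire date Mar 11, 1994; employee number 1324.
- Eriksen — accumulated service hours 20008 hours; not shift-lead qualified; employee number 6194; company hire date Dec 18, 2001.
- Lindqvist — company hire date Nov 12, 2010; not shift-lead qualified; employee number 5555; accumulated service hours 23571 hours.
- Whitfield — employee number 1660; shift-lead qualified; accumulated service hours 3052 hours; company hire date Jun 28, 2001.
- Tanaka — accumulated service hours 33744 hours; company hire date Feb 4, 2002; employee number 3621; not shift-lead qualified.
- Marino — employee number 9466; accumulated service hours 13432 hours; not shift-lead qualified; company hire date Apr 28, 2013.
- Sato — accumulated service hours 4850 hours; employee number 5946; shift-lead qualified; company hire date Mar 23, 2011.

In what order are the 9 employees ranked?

Whitfield, Sato, Okonkwo, Szabo, Marino, Nguyen, Eriksen, Lindqvist, Tanaka

By accumulated service hours (lower first): Whitfield (3052 hours); then Sato (4850 hours); then Okonkwo (7618 hours); then Szabo (9638 hours); then Marino and Nguyen (both 13432 hours); then Eriksen (20008 hours); then Lindqvist (23571 hours); then Tanaka (33744 hours).
Marino and Nguyen are each not shift-lead qualified, so the next rule applies.
Among Marino and Nguyen, alphabetically by surname: Marino before Nguyen.
Full order: Whitfield, Sato, Okonkwo, Szabo, Marino, Nguyen, Eriksen, Lindqvist, Tanaka.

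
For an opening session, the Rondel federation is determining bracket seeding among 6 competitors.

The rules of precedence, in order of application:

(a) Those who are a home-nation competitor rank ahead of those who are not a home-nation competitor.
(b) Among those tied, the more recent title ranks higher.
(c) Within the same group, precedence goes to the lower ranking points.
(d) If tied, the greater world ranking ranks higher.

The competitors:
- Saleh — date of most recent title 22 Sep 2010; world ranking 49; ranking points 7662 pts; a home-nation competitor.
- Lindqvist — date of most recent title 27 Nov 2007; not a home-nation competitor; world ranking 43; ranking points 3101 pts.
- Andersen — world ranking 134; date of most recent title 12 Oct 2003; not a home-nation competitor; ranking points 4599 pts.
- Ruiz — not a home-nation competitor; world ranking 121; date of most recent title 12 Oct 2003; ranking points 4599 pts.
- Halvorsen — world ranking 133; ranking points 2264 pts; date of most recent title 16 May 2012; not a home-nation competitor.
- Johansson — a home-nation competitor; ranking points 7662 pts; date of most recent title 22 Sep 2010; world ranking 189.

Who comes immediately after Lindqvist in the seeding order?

By the first rule: Johansson and Saleh (both a home-nation competitor); then Halvorsen, Lindqvist, Andersen and Ruiz (each not a home-nation competitor).
Johansson and Saleh both have date of most recent title 22 Sep 2010, so the next rule applies.
Johansson and Saleh both have ranking points 7662 pts, so the next rule applies.
Among Johansson and Saleh, by world ranking (higher first): Johansson (189) before Saleh (49).
Among Halvorsen, Lindqvist, Andersen and Ruiz, by date of most recent title (later first): Halvorsen (16 May 2012) before Lindqvist (27 Nov 2007) before Andersen and Ruiz (12 Oct 2003).
Andersen and Ruiz both have ranking points 4599 pts, so the next rule applies.
Among Andersen and Ruiz, by world ranking (higher first): Andersen (134) before Ruiz (121).
Order: Johansson, Saleh, Halvorsen, Lindqvist, Andersen, Ruiz.

Andersen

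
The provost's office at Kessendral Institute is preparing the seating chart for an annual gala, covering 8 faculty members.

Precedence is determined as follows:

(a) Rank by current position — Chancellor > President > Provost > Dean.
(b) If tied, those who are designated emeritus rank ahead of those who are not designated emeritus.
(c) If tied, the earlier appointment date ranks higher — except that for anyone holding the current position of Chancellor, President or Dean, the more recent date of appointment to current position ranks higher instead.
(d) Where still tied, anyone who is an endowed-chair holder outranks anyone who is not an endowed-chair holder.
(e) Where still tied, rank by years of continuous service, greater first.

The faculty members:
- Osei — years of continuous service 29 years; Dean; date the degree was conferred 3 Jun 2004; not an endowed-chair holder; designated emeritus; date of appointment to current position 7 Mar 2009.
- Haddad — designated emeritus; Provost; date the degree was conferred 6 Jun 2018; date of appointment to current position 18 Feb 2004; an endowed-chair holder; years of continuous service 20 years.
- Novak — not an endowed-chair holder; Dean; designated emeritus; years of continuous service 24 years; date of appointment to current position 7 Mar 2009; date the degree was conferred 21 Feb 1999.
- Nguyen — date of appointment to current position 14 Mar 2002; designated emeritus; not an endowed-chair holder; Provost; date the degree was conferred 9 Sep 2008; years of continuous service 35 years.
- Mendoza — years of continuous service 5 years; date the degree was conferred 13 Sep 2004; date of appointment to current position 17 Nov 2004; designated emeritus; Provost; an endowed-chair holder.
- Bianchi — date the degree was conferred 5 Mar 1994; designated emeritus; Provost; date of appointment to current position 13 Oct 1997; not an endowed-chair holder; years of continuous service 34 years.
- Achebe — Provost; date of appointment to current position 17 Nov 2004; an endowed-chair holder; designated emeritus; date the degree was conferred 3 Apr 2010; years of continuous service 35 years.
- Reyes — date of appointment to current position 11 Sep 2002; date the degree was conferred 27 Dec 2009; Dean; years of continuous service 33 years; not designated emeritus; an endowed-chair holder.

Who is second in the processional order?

By current position: Bianchi, Nguyen, Haddad, Achebe and Mendoza (Provost); then Osei, Novak and Reyes (Dean).
Bianchi, Nguyen, Haddad, Achebe and Mendoza are each designated emeritus, so the next rule applies.
Among Bianchi, Nguyen, Haddad, Achebe and Mendoza, by date of appointment to current position (earlier first): Bianchi (13 Oct 1997) before Nguyen (14 Mar 2002) before Haddad (18 Feb 2004) before Achebe and Mendoza (17 Nov 2004).
Achebe and Mendoza are each an endowed-chair holder, so the next rule applies.
Among Achebe and Mendoza, by years of continuous service (higher first): Achebe (35 years) before Mendoza (5 years).
Among Osei, Novak and Reyes, designated emeritus before not designated emeritus: Osei and Novak (designated emeritus) before Reyes (not designated emeritus).
Osei and Novak both have date of appointment to current position 7 Mar 2009, so the next rule applies.
Osei and Novak are each not an endowed-chair holder, so the next rule applies.
Among Osei and Novak, by years of continuous service (higher first): Osei (29 years) before Novak (24 years).
Order: Bianchi, Nguyen, Haddad, Achebe, Mendoza, Osei, Novak, Reyes.

Nguyen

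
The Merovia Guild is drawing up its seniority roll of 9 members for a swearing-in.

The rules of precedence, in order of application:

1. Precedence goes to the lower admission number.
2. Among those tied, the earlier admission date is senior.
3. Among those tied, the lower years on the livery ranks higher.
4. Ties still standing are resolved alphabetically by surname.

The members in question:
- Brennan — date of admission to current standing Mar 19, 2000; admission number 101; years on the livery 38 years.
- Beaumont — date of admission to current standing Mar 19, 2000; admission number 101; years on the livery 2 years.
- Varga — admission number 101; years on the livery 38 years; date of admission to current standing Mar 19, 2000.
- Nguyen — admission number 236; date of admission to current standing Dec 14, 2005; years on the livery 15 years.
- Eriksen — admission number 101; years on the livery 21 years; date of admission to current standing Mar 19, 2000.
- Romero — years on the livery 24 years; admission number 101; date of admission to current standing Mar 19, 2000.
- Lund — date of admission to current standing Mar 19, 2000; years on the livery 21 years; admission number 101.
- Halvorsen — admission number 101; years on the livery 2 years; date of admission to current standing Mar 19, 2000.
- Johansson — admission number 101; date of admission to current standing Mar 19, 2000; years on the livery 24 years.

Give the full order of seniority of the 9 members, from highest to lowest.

Beaumont, Halvorsen, Eriksen, Lund, Johansson, Romero, Brennan, Varga, Nguyen

By admission number (lower first): Beaumont, Halvorsen, Eriksen, Lund, Johansson, Romero, Brennan and Varga (each 101); then Nguyen (236).
Beaumont, Halvorsen, Eriksen, Lund, Johansson, Romero, Brennan and Varga all have date of admission to current standing Mar 19, 2000, so the next rule applies.
Among Beaumont, Halvorsen, Eriksen, Lund, Johansson, Romero, Brennan and Varga, by years on the livery (lower first): Beaumont and Halvorsen (2 years) before Eriksen and Lund (21 years) before Johansson and Romero (24 years) before Brennan and Varga (38 years).
Among Beaumont and Halvorsen, alphabetically by surname: Beaumont before Halvorsen.
Among Eriksen and Lund, alphabetically by surname: Eriksen before Lund.
Among Johansson and Romero, alphabetically by surname: Johansson before Romero.
Among Brennan and Varga, alphabetically by surname: Brennan before Varga.
Full order: Beaumont, Halvorsen, Eriksen, Lund, Johansson, Romero, Brennan, Varga, Nguyen.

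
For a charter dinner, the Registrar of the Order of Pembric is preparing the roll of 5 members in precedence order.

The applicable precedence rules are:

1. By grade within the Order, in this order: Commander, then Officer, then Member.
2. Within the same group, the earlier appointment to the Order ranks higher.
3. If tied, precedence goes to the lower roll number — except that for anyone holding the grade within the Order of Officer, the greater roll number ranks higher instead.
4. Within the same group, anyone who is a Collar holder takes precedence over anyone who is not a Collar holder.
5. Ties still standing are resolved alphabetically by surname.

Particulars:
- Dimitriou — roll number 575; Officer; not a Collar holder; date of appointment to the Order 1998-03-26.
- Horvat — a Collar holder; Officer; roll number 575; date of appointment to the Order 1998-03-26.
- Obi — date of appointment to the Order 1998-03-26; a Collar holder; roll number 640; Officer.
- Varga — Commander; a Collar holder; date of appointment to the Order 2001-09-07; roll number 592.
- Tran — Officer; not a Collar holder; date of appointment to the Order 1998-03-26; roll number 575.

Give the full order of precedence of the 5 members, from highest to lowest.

Varga, Obi, Horvat, Dimitriou, Tran

By grade within the Order: Varga (Commander); then Obi, Horvat, Dimitriou and Tran (Officer).
Obi, Horvat, Dimitriou and Tran all have date of appointment to the Order 1998-03-26, so the next rule applies.
Among Obi, Horvat, Dimitriou and Tran, by roll number (higher first) (reversed rule for this group): Obi (640) before Horvat, Dimitriou and Tran (575).
Among Horvat, Dimitriou and Tran, a Collar holder before not a Collar holder: Horvat (a Collar holder) before Dimitriou and Tran (not a Collar holder).
Among Dimitriou and Tran, alphabetically by surname: Dimitriou before Tran.
Full order: Varga, Obi, Horvat, Dimitriou, Tran.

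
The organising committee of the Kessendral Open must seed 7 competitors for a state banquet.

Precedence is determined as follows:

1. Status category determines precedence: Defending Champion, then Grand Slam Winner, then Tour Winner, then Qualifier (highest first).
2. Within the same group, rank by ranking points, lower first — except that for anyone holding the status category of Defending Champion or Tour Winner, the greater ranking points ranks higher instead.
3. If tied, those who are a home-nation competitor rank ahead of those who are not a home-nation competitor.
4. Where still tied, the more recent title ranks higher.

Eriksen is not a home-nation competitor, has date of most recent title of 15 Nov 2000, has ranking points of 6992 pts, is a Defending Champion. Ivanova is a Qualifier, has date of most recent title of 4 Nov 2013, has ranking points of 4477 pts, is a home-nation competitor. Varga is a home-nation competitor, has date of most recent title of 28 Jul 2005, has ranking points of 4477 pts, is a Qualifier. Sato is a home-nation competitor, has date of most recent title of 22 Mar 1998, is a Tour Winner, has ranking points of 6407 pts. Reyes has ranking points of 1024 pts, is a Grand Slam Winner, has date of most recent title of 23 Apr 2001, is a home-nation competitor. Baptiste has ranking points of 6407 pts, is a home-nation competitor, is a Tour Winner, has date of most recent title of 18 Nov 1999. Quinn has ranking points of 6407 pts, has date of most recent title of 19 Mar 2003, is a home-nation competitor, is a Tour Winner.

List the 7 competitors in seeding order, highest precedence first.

By status category: Eriksen (Defending Champion); then Reyes (Grand Slam Winner); then Quinn, Baptiste and Sato (Tour Winner); then Ivanova and Varga (Qualifier).
Quinn, Baptiste and Sato all have ranking points 6407 pts, so the next rule applies.
Quinn, Baptiste and Sato are each a home-nation competitor, so the next rule applies.
Among Quinn, Baptiste and Sato, by date of most recent title (later first): Quinn (19 Mar 2003) before Baptiste (18 Nov 1999) before Sato (22 Mar 1998).
Ivanova and Varga both have ranking points 4477 pts, so the next rule applies.
Ivanova and Varga are each a home-nation competitor, so the next rule applies.
Among Ivanova and Varga, by date of most recent title (later first): Ivanova (4 Nov 2013) before Varga (28 Jul 2005).
Full order: Eriksen, Reyes, Quinn, Baptiste, Sato, Ivanova, Varga.

Eriksen, Reyes, Quinn, Baptiste, Sato, Ivanova, Varga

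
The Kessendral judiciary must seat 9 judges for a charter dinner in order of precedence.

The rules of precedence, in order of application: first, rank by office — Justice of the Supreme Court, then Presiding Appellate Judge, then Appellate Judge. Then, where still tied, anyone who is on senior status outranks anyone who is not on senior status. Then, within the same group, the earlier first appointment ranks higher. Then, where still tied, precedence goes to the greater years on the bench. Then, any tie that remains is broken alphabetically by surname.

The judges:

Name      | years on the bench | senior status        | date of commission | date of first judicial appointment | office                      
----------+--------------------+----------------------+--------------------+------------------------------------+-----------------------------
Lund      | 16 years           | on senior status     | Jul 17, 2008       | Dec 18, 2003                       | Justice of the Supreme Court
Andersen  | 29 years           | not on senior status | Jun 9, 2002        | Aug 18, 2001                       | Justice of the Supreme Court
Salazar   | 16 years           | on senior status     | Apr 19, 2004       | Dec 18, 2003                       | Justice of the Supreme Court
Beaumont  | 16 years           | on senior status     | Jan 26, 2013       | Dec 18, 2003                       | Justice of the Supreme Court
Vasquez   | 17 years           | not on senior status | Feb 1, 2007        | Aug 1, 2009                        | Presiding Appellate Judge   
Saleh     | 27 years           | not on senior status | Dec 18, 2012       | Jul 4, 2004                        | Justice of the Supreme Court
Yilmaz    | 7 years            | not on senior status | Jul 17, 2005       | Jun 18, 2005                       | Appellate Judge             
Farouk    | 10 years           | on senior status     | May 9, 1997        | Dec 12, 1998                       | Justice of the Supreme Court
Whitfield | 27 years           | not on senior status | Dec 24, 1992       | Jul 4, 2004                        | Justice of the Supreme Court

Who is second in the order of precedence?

Beaumont

By office: Farouk, Beaumont, Lund, Salazar, Andersen, Saleh and Whitfield (Justice of the Supreme Court); then Vasquez (Presiding Appellate Judge); then Yilmaz (Appellate Judge).
Among Farouk, Beaumont, Lund, Salazar, Andersen, Saleh and Whitfield, on senior status before not on senior status: Farouk, Beaumont, Lund and Salazar (on senior status) before Andersen, Saleh and Whitfield (not on senior status).
Among Farouk, Beaumont, Lund and Salazar, by date of first judicial appointment (earlier first): Farouk (Dec 12, 1998) before Beaumont, Lund and Salazar (Dec 18, 2003).
Beaumont, Lund and Salazar all have years on the bench 16 years, so the next rule applies.
Among Beaumont, Lund and Salazar, alphabetically by surname: Beaumont before Lund before Salazar.
Among Andersen, Saleh and Whitfield, by date of first judicial appointment (earlier first): Andersen (Aug 18, 2001) before Saleh and Whitfield (Jul 4, 2004).
Saleh and Whitfield both have years on the bench 27 years, so the next rule applies.
Among Saleh and Whitfield, alphabetically by surname: Saleh before Whitfield.
Order: Farouk, Beaumont, Lund, Salazar, Andersen, Saleh, Whitfield, Vasquez, Yilmaz.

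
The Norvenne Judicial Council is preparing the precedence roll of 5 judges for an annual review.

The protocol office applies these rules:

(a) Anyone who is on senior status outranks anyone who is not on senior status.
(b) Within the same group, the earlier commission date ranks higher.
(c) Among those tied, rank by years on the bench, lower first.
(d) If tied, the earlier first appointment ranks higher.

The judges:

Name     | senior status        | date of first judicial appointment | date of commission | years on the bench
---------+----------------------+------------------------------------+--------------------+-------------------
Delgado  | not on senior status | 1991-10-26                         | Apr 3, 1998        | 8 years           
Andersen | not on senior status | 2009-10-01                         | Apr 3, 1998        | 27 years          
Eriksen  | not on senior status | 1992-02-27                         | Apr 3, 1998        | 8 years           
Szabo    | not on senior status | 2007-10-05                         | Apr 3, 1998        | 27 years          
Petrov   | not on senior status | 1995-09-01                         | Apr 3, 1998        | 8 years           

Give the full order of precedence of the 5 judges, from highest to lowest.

By the first rule: Delgado, Eriksen, Petrov, Szabo and Andersen (each not on senior status).
Delgado, Eriksen, Petrov, Szabo and Andersen all have date of commission Apr 3, 1998, so the next rule applies.
Among Delgado, Eriksen, Petrov, Szabo and Andersen, by years on the bench (lower first): Delgado, Eriksen and Petrov (8 years) before Szabo and Andersen (27 years).
Among Delgado, Eriksen and Petrov, by date of first judicial appointment (earlier first): Delgado (1991-10-26) before Eriksen (1992-02-27) before Petrov (1995-09-01).
Among Szabo and Andersen, by date of first judicial appointment (earlier first): Szabo (2007-10-05) before Andersen (2009-10-01).
Full order: Delgado, Eriksen, Petrov, Szabo, Andersen.

Delgado, Eriksen, Petrov, Szabo, Andersen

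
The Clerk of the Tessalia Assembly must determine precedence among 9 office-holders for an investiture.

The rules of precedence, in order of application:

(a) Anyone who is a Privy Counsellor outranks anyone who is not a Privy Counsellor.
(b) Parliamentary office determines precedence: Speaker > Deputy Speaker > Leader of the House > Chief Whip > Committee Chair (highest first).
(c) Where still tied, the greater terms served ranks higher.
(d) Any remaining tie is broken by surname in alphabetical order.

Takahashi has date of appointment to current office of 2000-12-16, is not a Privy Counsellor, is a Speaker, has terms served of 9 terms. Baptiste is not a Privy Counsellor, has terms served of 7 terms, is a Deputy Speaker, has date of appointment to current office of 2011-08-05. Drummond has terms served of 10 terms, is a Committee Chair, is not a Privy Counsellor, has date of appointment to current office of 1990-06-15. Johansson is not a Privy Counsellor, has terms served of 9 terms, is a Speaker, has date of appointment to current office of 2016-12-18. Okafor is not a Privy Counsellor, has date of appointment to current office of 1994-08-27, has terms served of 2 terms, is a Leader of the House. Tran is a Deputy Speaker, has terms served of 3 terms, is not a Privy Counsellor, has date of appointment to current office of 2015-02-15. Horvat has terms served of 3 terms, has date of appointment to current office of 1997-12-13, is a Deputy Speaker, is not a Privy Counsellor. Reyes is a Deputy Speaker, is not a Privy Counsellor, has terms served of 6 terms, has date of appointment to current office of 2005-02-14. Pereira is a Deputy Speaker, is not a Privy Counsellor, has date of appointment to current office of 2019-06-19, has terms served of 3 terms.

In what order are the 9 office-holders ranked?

Johansson, Takahashi, Baptiste, Reyes, Horvat, Pereira, Tran, Okafor, Drummond

By the first rule: Johansson, Takahashi, Baptiste, Reyes, Horvat, Pereira, Tran, Okafor and Drummond (each not a Privy Counsellor).
Among Johansson, Takahashi, Baptiste, Reyes, Horvat, Pereira, Tran, Okafor and Drummond, by parliamentary office: Johansson and Takahashi (Speaker) before Baptiste, Reyes, Horvat, Pereira and Tran (Deputy Speaker) before Okafor (Leader of the House) before Drummond (Committee Chair).
Johansson and Takahashi both have terms served 9 terms, so the next rule applies.
Among Johansson and Takahashi, alphabetically by surname: Johansson before Takahashi.
Among Baptiste, Reyes, Horvat, Pereira and Tran, by terms served (higher first): Baptiste (7 terms) before Reyes (6 terms) before Horvat, Pereira and Tran (3 terms).
Among Horvat, Pereira and Tran, alphabetically by surname: Horvat before Pereira before Tran.
Full order: Johansson, Takahashi, Baptiste, Reyes, Horvat, Pereira, Tran, Okafor, Drummond.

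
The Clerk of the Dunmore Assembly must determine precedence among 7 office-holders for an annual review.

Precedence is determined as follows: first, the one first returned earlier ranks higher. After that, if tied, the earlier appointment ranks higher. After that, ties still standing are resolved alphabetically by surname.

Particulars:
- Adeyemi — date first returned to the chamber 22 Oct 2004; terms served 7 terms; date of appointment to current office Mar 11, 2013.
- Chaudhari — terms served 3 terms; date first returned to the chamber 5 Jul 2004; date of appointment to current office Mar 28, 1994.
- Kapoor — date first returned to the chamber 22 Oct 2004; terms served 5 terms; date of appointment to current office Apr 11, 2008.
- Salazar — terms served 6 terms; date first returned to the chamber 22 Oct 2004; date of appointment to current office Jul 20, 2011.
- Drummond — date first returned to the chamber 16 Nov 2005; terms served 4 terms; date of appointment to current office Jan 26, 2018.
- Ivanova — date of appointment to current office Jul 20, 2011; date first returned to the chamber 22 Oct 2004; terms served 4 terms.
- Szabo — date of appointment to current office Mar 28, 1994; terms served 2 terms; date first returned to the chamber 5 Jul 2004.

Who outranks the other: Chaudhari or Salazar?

Chaudhari

By date first returned to the chamber (earlier first): Chaudhari and Szabo (both 5 Jul 2004); then Kapoor, Ivanova, Salazar and Adeyemi (each 22 Oct 2004); then Drummond (16 Nov 2005).
Chaudhari and Szabo both have date of appointment to current office Mar 28, 1994, so the next rule applies.
Among Chaudhari and Szabo, alphabetically by surname: Chaudhari before Szabo.
Among Kapoor, Ivanova, Salazar and Adeyemi, by date of appointment to current office (earlier first): Kapoor (Apr 11, 2008) before Ivanova and Salazar (Jul 20, 2011) before Adeyemi (Mar 11, 2013).
Among Ivanova and Salazar, alphabetically by surname: Ivanova before Salazar.
So Chaudhari takes precedence.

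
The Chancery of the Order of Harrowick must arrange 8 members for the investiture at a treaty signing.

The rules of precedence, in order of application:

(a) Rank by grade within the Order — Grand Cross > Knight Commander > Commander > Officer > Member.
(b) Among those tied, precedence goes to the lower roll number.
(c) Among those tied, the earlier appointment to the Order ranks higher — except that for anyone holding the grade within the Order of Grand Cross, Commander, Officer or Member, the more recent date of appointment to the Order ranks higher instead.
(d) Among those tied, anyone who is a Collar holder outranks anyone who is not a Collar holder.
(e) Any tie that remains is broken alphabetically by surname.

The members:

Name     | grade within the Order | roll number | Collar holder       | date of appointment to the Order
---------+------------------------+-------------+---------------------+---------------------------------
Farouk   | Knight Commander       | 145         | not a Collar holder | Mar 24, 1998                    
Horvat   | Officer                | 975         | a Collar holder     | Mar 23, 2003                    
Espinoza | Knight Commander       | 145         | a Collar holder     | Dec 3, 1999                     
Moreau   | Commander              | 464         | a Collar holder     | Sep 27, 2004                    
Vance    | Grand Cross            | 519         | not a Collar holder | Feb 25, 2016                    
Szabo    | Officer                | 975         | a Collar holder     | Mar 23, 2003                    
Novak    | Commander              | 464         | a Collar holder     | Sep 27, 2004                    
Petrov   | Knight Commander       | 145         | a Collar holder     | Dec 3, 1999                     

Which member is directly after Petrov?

Moreau

By grade within the Order: Vance (Grand Cross); then Farouk, Espinoza and Petrov (Knight Commander); then Moreau and Novak (Commander); then Horvat and Szabo (Officer).
Farouk, Espinoza and Petrov all have roll number 145, so the next rule applies.
Among Farouk, Espinoza and Petrov, by date of appointment to the Order (earlier first): Farouk (Mar 24, 1998) before Espinoza and Petrov (Dec 3, 1999).
Espinoza and Petrov are each a Collar holder, so the next rule applies.
Among Espinoza and Petrov, alphabetically by surname: Espinoza before Petrov.
Moreau and Novak both have roll number 464, so the next rule applies.
Moreau and Novak both have date of appointment to the Order Sep 27, 2004, so the next rule applies.
Moreau and Novak are each a Collar holder, so the next rule applies.
Among Moreau and Novak, alphabetically by surname: Moreau before Novak.
Horvat and Szabo both have roll number 975, so the next rule applies.
Horvat and Szabo both have date of appointment to the Order Mar 23, 2003, so the next rule applies.
Horvat and Szabo are each a Collar holder, so the next rule applies.
Among Horvat and Szabo, alphabetically by surname: Horvat before Szabo.
Order: Vance, Farouk, Espinoza, Petrov, Moreau, Novak, Horvat, Szabo.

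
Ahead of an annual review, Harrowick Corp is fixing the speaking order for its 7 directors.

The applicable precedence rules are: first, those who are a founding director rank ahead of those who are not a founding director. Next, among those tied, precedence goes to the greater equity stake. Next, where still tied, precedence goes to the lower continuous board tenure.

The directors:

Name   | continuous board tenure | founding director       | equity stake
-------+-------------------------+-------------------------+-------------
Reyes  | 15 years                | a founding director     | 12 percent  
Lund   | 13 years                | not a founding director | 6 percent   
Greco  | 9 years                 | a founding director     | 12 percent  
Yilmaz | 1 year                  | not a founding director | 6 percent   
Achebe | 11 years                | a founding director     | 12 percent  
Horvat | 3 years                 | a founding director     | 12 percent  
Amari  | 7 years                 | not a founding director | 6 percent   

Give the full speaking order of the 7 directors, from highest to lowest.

By the first rule: Horvat, Greco, Achebe and Reyes (each a founding director); then Yilmaz, Amari and Lund (each not a founding director).
Horvat, Greco, Achebe and Reyes all have equity stake 12 percent, so the next rule applies.
Among Horvat, Greco, Achebe and Reyes, by continuous board tenure (lower first): Horvat (3 years) before Greco (9 years) before Achebe (11 years) before Reyes (15 years).
Yilmaz, Amari and Lund all have equity stake 6 percent, so the next rule applies.
Among Yilmaz, Amari and Lund, by continuous board tenure (lower first): Yilmaz (1 year) before Amari (7 years) before Lund (13 years).
Full order: Horvat, Greco, Achebe, Reyes, Yilmaz, Amari, Lund.

Horvat, Greco, Achebe, Reyes, Yilmaz, Amari, Lund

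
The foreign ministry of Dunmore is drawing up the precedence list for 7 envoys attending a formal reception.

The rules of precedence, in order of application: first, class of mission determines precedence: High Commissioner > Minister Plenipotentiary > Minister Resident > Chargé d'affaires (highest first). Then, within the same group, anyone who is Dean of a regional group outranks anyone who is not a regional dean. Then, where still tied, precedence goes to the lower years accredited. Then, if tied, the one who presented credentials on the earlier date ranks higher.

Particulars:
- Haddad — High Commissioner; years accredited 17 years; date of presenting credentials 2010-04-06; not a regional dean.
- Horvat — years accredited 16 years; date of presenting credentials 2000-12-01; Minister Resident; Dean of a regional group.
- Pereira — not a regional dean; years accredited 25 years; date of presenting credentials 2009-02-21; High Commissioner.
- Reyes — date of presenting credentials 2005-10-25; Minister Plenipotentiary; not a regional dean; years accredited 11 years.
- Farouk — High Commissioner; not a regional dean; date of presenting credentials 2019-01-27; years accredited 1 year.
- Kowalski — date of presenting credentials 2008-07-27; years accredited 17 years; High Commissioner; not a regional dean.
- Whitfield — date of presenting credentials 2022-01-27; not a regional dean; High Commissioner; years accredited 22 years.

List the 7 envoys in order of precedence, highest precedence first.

Farouk, Kowalski, Haddad, Whitfield, Pereira, Reyes, Horvat

By class of mission: Farouk, Kowalski, Haddad, Whitfield and Pereira (High Commissioner); then Reyes (Minister Plenipotentiary); then Horvat (Minister Resident).
Farouk, Kowalski, Haddad, Whitfield and Pereira are each not a regional dean, so the next rule applies.
Among Farouk, Kowalski, Haddad, Whitfield and Pereira, by years accredited (lower first): Farouk (1 year) before Kowalski and Haddad (17 years) before Whitfield (22 years) before Pereira (25 years).
Among Kowalski and Haddad, by date of presenting credentials (earlier first): Kowalski (2008-07-27) before Haddad (2010-04-06).
Full order: Farouk, Kowalski, Haddad, Whitfield, Pereira, Reyes, Horvat.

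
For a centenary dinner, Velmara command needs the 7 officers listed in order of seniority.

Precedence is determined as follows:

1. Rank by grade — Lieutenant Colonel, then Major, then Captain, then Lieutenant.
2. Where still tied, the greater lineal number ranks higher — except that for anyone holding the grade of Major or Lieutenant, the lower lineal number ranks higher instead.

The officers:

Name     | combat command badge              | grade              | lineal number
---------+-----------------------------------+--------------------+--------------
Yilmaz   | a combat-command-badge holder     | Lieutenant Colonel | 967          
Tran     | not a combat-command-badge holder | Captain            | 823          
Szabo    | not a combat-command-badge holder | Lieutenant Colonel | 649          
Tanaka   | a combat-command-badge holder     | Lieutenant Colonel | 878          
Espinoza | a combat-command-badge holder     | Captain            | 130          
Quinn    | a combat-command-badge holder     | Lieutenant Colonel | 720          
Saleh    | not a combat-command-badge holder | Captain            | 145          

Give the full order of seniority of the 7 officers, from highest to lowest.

Yilmaz, Tanaka, Quinn, Szabo, Tran, Saleh, Espinoza

By grade: Yilmaz, Tanaka, Quinn and Szabo (Lieutenant Colonel); then Tran, Saleh and Espinoza (Captain).
Among Yilmaz, Tanaka, Quinn and Szabo, by lineal number (higher first): Yilmaz (967) before Tanaka (878) before Quinn (720) before Szabo (649).
Among Tran, Saleh and Espinoza, by lineal number (higher first): Tran (823) before Saleh (145) before Espinoza (130).
Full order: Yilmaz, Tanaka, Quinn, Szabo, Tran, Saleh, Espinoza.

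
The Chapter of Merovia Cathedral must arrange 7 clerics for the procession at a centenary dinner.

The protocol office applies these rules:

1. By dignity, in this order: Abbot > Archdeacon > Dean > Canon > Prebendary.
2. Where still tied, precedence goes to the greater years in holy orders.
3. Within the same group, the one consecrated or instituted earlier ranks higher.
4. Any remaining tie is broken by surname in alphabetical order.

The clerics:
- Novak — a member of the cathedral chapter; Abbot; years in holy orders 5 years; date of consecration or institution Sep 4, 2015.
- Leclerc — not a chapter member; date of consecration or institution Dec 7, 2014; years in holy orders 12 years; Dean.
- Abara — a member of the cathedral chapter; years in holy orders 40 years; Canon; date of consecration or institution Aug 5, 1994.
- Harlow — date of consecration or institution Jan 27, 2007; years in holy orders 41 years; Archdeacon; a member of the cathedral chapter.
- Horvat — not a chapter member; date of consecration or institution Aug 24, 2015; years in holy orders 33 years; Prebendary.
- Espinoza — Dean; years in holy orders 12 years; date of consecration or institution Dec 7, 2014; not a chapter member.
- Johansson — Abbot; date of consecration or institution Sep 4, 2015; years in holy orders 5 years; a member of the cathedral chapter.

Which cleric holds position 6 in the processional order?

By dignity: Johansson and Novak (Abbot); then Harlow (Archdeacon); then Espinoza and Leclerc (Dean); then Abara (Canon); then Horvat (Prebendary).
Johansson and Novak both have years in holy orders 5 years, so the next rule applies.
Johansson and Novak both have date of consecration or institution Sep 4, 2015, so the next rule applies.
Among Johansson and Novak, alphabetically by surname: Johansson before Novak.
Espinoza and Leclerc both have years in holy orders 12 years, so the next rule applies.
Espinoza and Leclerc both have date of consecration or institution Dec 7, 2014, so the next rule applies.
Among Espinoza and Leclerc, alphabetically by surname: Espinoza before Leclerc.
Order: Johansson, Novak, Harlow, Espinoza, Leclerc, Abara, Horvat.

Abara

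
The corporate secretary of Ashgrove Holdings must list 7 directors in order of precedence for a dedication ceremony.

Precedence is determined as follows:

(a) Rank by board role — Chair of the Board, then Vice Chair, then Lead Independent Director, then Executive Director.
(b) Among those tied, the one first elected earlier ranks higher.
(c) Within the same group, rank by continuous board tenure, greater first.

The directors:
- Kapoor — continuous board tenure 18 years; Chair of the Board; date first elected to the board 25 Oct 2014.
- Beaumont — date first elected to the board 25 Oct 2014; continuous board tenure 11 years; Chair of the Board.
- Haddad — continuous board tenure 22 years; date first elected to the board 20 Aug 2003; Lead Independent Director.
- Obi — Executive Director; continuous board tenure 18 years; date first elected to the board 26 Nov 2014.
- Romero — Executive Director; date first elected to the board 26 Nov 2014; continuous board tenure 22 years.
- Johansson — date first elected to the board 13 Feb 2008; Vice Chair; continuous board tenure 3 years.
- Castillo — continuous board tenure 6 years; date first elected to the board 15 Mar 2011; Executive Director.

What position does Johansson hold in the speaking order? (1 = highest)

3

By board role: Kapoor and Beaumont (Chair of the Board); then Johansson (Vice Chair); then Haddad (Lead Independent Director); then Castillo, Romero and Obi (Executive Director).
Kapoor and Beaumont both have date first elected to the board 25 Oct 2014, so the next rule applies.
Among Kapoor and Beaumont, by continuous board tenure (higher first): Kapoor (18 years) before Beaumont (11 years).
Among Castillo, Romero and Obi, by date first elected to the board (earlier first): Castillo (15 Mar 2011) before Romero and Obi (26 Nov 2014).
Among Romero and Obi, by continuous board tenure (higher first): Romero (22 years) before Obi (18 years).
Order: Kapoor, Beaumont, Johansson, Haddad, Castillo, Romero, Obi. So position 3.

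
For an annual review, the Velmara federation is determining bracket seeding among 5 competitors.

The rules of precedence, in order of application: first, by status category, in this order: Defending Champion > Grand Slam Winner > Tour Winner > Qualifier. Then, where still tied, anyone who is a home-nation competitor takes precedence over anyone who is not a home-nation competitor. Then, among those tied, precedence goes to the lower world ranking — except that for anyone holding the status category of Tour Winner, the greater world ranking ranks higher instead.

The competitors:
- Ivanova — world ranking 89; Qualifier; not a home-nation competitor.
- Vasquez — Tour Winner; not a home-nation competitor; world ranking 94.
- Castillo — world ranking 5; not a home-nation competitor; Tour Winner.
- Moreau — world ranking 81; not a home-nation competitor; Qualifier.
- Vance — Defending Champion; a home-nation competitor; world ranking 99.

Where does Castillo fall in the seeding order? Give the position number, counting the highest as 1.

3

By status category: Vance (Defending Champion); then Vasquez and Castillo (Tour Winner); then Moreau and Ivanova (Qualifier).
Vasquez and Castillo are each not a home-nation competitor, so the next rule applies.
Among Vasquez and Castillo, by world ranking (higher first) (reversed rule for this group): Vasquez (94) before Castillo (5).
Moreau and Ivanova are each not a home-nation competitor, so the next rule applies.
Among Moreau and Ivanova, by world ranking (lower first): Moreau (81) before Ivanova (89).
Order: Vance, Vasquez, Castillo, Moreau, Ivanova. So position 3.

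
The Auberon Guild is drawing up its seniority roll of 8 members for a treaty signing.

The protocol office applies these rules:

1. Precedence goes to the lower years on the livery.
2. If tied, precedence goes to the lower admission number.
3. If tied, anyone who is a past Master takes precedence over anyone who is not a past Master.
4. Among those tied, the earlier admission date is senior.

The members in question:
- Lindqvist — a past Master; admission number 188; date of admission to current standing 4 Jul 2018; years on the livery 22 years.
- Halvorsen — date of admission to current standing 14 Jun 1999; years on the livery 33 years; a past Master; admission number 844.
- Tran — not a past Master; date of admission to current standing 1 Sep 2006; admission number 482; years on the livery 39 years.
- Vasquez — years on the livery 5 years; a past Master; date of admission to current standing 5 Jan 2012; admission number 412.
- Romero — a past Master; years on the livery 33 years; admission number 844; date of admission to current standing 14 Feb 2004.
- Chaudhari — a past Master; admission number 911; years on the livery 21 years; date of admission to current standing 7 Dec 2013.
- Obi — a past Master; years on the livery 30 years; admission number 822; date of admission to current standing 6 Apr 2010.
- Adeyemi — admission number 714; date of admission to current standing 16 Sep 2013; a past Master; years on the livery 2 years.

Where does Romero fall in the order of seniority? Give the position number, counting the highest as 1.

By years on the livery (lower first): Adeyemi (2 years); then Vasquez (5 years); then Chaudhari (21 years); then Lindqvist (22 years); then Obi (30 years); then Halvorsen and Romero (both 33 years); then Tran (39 years).
Halvorsen and Romero both have admission number 844, so the next rule applies.
Halvorsen and Romero are each a past Master, so the next rule applies.
Among Halvorsen and Romero, by date of admission to current standing (earlier first): Halvorsen (14 Jun 1999) before Romero (14 Feb 2004).
Order: Adeyemi, Vasquez, Chaudhari, Lindqvist, Obi, Halvorsen, Romero, Tran. So position 7.

7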